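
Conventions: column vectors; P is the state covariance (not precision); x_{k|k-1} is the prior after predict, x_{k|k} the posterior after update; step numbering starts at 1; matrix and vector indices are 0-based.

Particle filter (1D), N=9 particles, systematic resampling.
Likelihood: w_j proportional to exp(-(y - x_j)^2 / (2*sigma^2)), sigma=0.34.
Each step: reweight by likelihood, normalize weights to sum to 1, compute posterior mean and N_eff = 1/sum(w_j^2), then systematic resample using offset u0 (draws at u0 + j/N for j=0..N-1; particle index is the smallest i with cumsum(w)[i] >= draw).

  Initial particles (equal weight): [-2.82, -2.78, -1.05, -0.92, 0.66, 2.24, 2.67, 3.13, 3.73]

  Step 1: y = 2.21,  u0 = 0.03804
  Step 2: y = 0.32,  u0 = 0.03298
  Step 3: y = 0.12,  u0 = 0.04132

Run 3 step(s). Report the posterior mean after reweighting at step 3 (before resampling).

post_mean = 2.2400

step 1: w=[0.0000, 0.0000, 0.0000, 0.0000, 0.0000, 0.7003, 0.2815, 0.0181, 0.0000]  mean=2.3772  Neff=1.7542  idx=[5, 5, 5, 5, 5, 5, 6, 6, 6]
step 2: w=[0.1666, 0.1666, 0.1666, 0.1666, 0.1666, 0.1666, 0.0001, 0.0001, 0.0001]  mean=2.2401  Neff=6.0021  idx=[0, 0, 1, 2, 2, 3, 4, 4, 5]
step 3: w=[0.1111, 0.1111, 0.1111, 0.1111, 0.1111, 0.1111, 0.1111, 0.1111, 0.1111]  mean=2.2400  Neff=9.0000  idx=[0, 1, 2, 3, 4, 5, 6, 7, 8]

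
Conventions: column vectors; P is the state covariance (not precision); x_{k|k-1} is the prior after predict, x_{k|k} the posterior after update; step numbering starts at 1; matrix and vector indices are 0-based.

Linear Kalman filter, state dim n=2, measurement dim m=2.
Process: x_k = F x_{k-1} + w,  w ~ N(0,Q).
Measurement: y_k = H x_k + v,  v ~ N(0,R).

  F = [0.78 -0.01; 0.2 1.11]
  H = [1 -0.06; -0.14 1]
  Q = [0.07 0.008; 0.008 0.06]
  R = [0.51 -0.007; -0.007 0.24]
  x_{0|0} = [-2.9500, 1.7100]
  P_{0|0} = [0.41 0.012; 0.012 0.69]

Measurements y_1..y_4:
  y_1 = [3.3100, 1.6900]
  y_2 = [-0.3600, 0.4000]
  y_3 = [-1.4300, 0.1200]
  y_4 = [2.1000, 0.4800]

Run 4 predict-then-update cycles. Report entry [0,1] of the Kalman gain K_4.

step 1: x^-=[-2.3181, 1.3081]  P^-=[0.3193 0.0747; 0.0747 0.9319]  S=[0.8237 -0.0323; -0.0323 1.1572]  K=[0.3837 0.0366; 0.0541 0.7977]  nu=[5.7066, 0.0574]  x^+=[-0.1266, 1.6624]  P^+=[0.1974 0.0337; 0.0337 0.1958]
step 2: x^-=[-0.1154, 1.8200]  P^-=[0.1896 0.0658; 0.0658 0.3241]  S=[0.6929 0.0133; 0.0133 0.5494]  K=[0.2667 0.0649; 0.0559 0.5718]  nu=[-0.1354, -1.4361]  x^+=[-0.2447, 0.9912]  P^+=[0.1375 0.0330; 0.0330 0.1415]
step 3: x^-=[-0.2008, 1.0513]  P^-=[0.1532 0.0564; 0.0564 0.2544]  S=[0.6573 0.0131; 0.0131 0.4817]  K=[0.2266 0.0663; 0.0523 0.5104]  nu=[-1.1661, -0.9594]  x^+=[-0.5286, 0.5005]  P^+=[0.1169 0.0307; 0.0307 0.1264]
step 4: x^-=[-0.4173, 0.4499]  P^-=[0.1407 0.0514; 0.0514 0.2341]  S=[0.6454 0.0110; 0.0110 0.4625]  K=[0.2121 0.0634; 0.0494 0.4895]  nu=[2.5443, -0.0283]  x^+=[0.1206, 0.5618]  P^+=[0.1095 0.0291; 0.0291 0.1212]

K[0,1] = 0.0634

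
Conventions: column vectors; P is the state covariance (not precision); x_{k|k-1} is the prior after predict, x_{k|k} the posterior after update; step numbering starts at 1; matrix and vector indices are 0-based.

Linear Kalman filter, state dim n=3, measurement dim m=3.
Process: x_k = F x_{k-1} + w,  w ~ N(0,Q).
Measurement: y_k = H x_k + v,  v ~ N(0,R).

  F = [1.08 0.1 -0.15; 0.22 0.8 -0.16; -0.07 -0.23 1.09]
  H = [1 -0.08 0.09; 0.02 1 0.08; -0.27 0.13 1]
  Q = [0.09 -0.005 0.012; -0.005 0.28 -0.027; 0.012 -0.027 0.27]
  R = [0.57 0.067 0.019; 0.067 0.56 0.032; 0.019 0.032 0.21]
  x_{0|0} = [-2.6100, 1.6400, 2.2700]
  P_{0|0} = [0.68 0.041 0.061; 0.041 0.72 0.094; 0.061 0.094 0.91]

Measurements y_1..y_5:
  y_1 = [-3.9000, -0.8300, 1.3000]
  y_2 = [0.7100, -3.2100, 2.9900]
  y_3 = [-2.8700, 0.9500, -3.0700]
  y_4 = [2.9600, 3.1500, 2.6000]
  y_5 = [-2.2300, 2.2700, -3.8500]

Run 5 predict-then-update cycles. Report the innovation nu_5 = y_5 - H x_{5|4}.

step 1: x^-=[-2.9953, 0.3746, 2.2798]  P^-=[0.8971 0.2470 -0.1293; 0.2470 0.7831 -0.2323; -0.1293 -0.2323 1.3375]  S=[1.4235 0.2485 -0.1838; 0.2485 1.3243 -0.0646; -0.1838 -0.0646 1.6182]  K=[0.5764 0.0772 -0.1412; 0.0015 0.5759 -0.0987; 0.1293 -0.0798 0.8409]  nu=[-1.0799, -1.3271, -1.8372]  x^+=[-3.4609, -0.2100, 0.7011]  P^+=[0.3305 0.0656 0.0645; 0.0656 0.3202 -0.0262; 0.0645 -0.0262 0.1973]
step 2: x^-=[-3.8639, -1.0416, 1.0547]  P^-=[0.4772 0.1523 0.0035; 0.1523 0.5312 -0.1400; 0.0035 -0.1400 0.5284]  S=[1.0332 0.1784 -0.0318; 0.1784 1.0785 -0.0415; -0.0318 -0.0415 0.7332]  K=[0.4339 0.0738 -0.1210; 0.0075 0.4790 -0.1255; 0.0953 -0.0797 0.6942]  nu=[4.3957, -2.1755, 1.0274]  x^+=[-2.2415, -2.1797, 2.3604]  P^+=[0.2505 0.0579 0.0453; 0.0579 0.2659 -0.0298; 0.0453 -0.0298 0.1612]
step 3: x^-=[-2.9929, -2.6145, 3.2311]  P^-=[0.3872 0.1257 -0.0047; 0.1257 0.4913 -0.1298; -0.0047 -0.1298 0.4867]  S=[0.9452 0.1532 -0.0235; 0.1532 1.0388 -0.0320; -0.0235 -0.0320 0.6931]  K=[0.3847 0.0677 -0.1178; 0.0012 0.4614 -0.1227; 0.0820 -0.0787 0.6787]  nu=[-0.3771, 3.3659, -6.7693]  x^+=[-2.1124, -0.2314, -1.6593]  P^+=[0.2223 0.0525 0.0379; 0.0525 0.2559 -0.0301; 0.0379 -0.0301 0.1557]
step 4: x^-=[-2.0556, -0.3843, -1.6075]  P^-=[0.3553 0.1148 -0.0088; 0.1148 0.4820 -0.1281; -0.0088 -0.1281 0.4806]  S=[0.9142 0.1422 -0.0211; 0.1422 1.0293 -0.0289; -0.0211 -0.0289 0.6881]  K=[0.3651 0.0640 -0.1166; -0.0032 0.4576 -0.1210; 0.0768 -0.0789 0.6768]  nu=[5.1295, 3.7040, 3.7025]  x^+=[-0.3773, 0.8463, 1.0003]  P^+=[0.2110 0.0496 0.0350; 0.0496 0.2536 -0.0304; 0.0350 -0.0304 0.1545]
step 5: x^-=[-0.4729, 0.4340, 0.9221]  P^-=[0.3424 0.1100 -0.0105; 0.1100 0.4793 -0.1280; -0.0105 -0.1280 0.4795]  S=[0.9017 0.1372 -0.0201; 0.1372 1.0263 -0.0279; -0.0201 -0.0279 0.6872]  K=[0.3569 0.0621 -0.1160; -0.0055 0.4566 -0.1204; 0.0747 -0.0791 0.6766]  nu=[-1.8053, 1.7717, -4.9562]  x^+=[-0.4322, 1.8496, -2.7064]  P^+=[0.2062 0.0482 0.0338; 0.0482 0.2530 -0.0307; 0.0338 -0.0307 0.1541]

innov = [-1.8053, 1.7717, -4.9562]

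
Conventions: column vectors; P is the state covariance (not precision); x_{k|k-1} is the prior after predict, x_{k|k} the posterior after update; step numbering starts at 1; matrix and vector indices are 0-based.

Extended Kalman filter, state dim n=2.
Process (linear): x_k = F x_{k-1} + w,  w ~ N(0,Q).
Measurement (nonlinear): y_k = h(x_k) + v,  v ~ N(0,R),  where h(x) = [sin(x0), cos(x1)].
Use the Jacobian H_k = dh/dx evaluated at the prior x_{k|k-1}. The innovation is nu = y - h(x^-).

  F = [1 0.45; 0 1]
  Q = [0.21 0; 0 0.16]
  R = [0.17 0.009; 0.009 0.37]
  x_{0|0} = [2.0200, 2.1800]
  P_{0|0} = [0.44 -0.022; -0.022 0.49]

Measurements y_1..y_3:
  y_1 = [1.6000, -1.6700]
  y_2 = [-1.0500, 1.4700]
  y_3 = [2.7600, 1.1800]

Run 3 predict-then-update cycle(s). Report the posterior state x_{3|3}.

step 1: x^-=[3.0010, 2.1800]  P^-=[0.7294 0.1985; 0.1985 0.6500]  H_jac=[-0.9901 0.0000; 0.0000 -0.8201]  S=[0.8851 0.1702; 0.1702 0.8072]  K=[-0.8100 -0.0309; -0.0991 -0.6395]  nu=[1.4599, -1.0978]  x^+=[1.8524, 2.7374]  P^+=[0.1394 0.0228; 0.0228 0.2896]
step 2: x^-=[3.0842, 2.7374]  P^-=[0.4286 0.1532; 0.1532 0.4496]  H_jac=[-0.9984 0.0000; 0.0000 -0.3933]  S=[0.5971 0.0691; 0.0691 0.4395]  K=[-0.7136 -0.0248; -0.2134 -0.3687]  nu=[-1.1074, 2.3894]  x^+=[3.8152, 2.0926]  P^+=[0.1217 0.0397; 0.0397 0.3518]
step 3: x^-=[4.7569, 2.0926]  P^-=[0.4387 0.1980; 0.1980 0.5118]  H_jac=[0.0445 0.0000; 0.0000 -0.8669]  S=[0.1709 0.0014; 0.0014 0.7546]  K=[0.1160 -0.2276; 0.0562 -0.5880]  nu=[3.7590, 1.6785]  x^+=[4.8108, 1.3170]  P^+=[0.3973 0.0959; 0.0959 0.2504]

x_post = [4.8108, 1.3170]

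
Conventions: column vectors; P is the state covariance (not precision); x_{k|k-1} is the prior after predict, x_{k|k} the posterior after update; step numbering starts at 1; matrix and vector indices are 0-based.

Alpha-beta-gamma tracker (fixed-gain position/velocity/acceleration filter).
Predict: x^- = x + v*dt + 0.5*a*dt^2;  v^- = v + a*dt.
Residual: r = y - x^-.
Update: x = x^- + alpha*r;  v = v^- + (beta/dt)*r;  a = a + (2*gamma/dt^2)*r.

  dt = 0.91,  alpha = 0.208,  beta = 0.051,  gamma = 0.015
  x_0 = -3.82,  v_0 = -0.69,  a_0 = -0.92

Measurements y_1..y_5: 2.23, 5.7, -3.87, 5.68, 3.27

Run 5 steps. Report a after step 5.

a_post = 0.3541

step 1: x_pred=-4.8288  r=7.0588  x^+=-3.3606  v^+=-1.1316  a^+=-0.6643
step 2: x_pred=-4.6654  r=10.3654  x^+=-2.5094  v^+=-1.1552  a^+=-0.2888
step 3: x_pred=-3.6802  r=-0.1898  x^+=-3.7196  v^+=-1.4286  a^+=-0.2956
step 4: x_pred=-5.1421  r=10.8221  x^+=-2.8911  v^+=-1.0911  a^+=0.0964
step 5: x_pred=-3.8441  r=7.1141  x^+=-2.3643  v^+=-0.6047  a^+=0.3541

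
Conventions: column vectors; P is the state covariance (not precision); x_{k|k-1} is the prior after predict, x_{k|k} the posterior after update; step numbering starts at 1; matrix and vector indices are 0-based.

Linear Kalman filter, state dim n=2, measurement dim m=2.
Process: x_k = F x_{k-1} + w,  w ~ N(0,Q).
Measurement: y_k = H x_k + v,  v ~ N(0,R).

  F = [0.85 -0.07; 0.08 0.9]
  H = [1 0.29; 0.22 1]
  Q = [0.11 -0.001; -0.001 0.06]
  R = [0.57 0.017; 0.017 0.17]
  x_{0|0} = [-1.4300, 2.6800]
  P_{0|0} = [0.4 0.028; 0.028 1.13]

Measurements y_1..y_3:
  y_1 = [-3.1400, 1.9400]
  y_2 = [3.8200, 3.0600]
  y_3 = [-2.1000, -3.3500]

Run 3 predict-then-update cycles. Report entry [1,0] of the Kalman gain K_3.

K[1,0] = -0.0278

step 1: x^-=[-1.4031, 2.2976]  P^-=[0.4012 -0.0237; -0.0237 0.9819]  S=[1.0400 0.3648; 0.3648 1.1609]  K=[0.4042 -0.0714; -0.0496 0.8569]  nu=[-2.4032, -0.0489]  x^+=[-2.3710, 2.3748]  P^+=[0.2464 -0.0595; -0.0595 0.1579]
step 2: x^-=[-2.1816, 1.9476]  P^-=[0.2959 -0.0394; -0.0394 0.1809]  S=[0.8583 0.0927; 0.0927 0.3479]  K=[0.3330 -0.0148; -0.0393 0.5056]  nu=[5.4367, 1.5923]  x^+=[-0.3944, 2.5389]  P^+=[0.2015 -0.0412; -0.0412 0.0943]
step 3: x^-=[-0.5129, 2.2534]  P^-=[0.2610 -0.0245; -0.0245 0.1318]  S=[0.8278 0.0865; 0.0865 0.3036]  K=[0.3044 0.0216; -0.0278 0.4242]  nu=[-2.2406, -5.4906]  x^+=[-1.3135, -0.0133]  P^+=[0.1830 -0.0314; -0.0314 0.0785]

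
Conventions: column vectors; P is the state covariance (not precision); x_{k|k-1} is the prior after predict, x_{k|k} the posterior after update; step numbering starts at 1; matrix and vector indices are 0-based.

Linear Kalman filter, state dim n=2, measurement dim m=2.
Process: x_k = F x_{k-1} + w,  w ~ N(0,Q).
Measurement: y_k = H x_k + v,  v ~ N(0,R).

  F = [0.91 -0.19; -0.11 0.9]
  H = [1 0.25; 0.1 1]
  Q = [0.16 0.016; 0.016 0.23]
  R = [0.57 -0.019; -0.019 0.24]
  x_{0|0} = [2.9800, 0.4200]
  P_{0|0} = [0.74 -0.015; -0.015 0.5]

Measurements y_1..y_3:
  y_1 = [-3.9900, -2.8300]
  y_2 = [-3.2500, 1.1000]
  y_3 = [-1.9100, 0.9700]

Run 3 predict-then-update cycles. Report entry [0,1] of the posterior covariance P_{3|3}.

step 1: x^-=[2.6320, 0.0502]  P^-=[0.7960 -0.1562; -0.1562 0.6469]  S=[1.3284 0.0623; 0.0623 0.8636]  K=[0.5760 -0.1302; -0.0302 0.7332]  nu=[-6.6346, -3.1434]  x^+=[-0.7800, -2.0542]  P^+=[0.3501 -0.0772; -0.0772 0.1842]
step 2: x^-=[-0.3195, -1.7630]  P^-=[0.4832 -0.1154; -0.1154 0.3988]  S=[1.0205 0.0107; 0.0107 0.6205]  K=[0.4465 -0.1158; -0.0220 0.6244]  nu=[-2.4897, 2.8949]  x^+=[-1.7664, 0.0993]  P^+=[0.2726 -0.0635; -0.0635 0.1566]
step 3: x^-=[-1.6263, 0.2837]  P^-=[0.4134 -0.0914; -0.0914 0.3727]  S=[0.9609 0.0218; 0.0218 0.5986]  K=[0.4086 -0.0986; -0.0120 0.6079]  nu=[-0.3546, 0.8489]  x^+=[-1.8549, 0.8040]  P^+=[0.2489 -0.0563; -0.0563 0.1517]

P_post[0,1] = -0.0563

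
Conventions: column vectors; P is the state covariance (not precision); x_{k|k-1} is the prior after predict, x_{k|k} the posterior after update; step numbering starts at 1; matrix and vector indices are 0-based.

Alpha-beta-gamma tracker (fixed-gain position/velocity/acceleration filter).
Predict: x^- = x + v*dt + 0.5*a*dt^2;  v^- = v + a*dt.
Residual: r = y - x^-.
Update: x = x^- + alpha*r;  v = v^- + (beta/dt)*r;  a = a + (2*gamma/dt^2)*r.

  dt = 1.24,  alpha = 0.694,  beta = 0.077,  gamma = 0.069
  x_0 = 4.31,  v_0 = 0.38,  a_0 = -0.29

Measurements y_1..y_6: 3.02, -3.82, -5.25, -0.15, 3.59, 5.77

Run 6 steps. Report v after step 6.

step 1: x_pred=4.5582  r=-1.5382  x^+=3.4907  v^+=-0.0751  a^+=-0.4281
step 2: x_pred=3.0685  r=-6.8885  x^+=-1.7121  v^+=-1.0337  a^+=-1.0463
step 3: x_pred=-3.7983  r=-1.4517  x^+=-4.8058  v^+=-2.4212  a^+=-1.1766
step 4: x_pred=-8.7127  r=8.5627  x^+=-2.7702  v^+=-3.3485  a^+=-0.4081
step 5: x_pred=-7.2360  r=10.8260  x^+=0.2772  v^+=-3.1823  a^+=0.5635
step 6: x_pred=-3.2355  r=9.0055  x^+=3.0143  v^+=-1.9242  a^+=1.3718

v_post = -1.9242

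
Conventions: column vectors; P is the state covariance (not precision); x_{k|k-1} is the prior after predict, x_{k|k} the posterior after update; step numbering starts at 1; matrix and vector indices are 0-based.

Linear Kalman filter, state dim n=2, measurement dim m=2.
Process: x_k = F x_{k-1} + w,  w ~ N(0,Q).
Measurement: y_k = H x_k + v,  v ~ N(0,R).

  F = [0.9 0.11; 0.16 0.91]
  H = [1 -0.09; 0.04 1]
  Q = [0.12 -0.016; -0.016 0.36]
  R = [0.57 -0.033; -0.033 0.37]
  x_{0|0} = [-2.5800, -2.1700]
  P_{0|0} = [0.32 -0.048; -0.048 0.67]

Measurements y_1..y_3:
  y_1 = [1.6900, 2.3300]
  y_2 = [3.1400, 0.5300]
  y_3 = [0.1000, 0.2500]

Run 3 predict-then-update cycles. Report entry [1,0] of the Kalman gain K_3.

step 1: x^-=[-2.5607, -2.3875]  P^-=[0.3778 0.0570; 0.0570 0.9090]  S=[0.9449 -0.0429; -0.0429 1.2842]  K=[0.3976 0.0694; 0.0060 0.7098]  nu=[4.0358, 4.8199]  x^+=[-0.6216, 1.0580]  P^+=[0.2246 0.0036; 0.0036 0.2623]
step 2: x^-=[-0.4430, 0.8633]  P^-=[0.3058 0.0456; 0.0456 0.5840]  S=[0.8724 -0.0279; -0.0279 0.9581]  K=[0.3481 0.0705; 0.0116 0.6118]  nu=[3.6607, -0.3156]  x^+=[0.8091, 0.7126]  P^+=[0.1967 0.0067; 0.0067 0.2257]
step 3: x^-=[0.8066, 0.7780]  P^-=[0.2834 0.0405; 0.0405 0.5539]  S=[0.8506 -0.0311; -0.0311 0.9276]  K=[0.3313 0.0670; 0.0110 0.5992]  nu=[-0.6366, -0.5602]  x^+=[0.5581, 0.4353]  P^+=[0.1872 0.0064; 0.0064 0.2211]

K[1,0] = 0.0110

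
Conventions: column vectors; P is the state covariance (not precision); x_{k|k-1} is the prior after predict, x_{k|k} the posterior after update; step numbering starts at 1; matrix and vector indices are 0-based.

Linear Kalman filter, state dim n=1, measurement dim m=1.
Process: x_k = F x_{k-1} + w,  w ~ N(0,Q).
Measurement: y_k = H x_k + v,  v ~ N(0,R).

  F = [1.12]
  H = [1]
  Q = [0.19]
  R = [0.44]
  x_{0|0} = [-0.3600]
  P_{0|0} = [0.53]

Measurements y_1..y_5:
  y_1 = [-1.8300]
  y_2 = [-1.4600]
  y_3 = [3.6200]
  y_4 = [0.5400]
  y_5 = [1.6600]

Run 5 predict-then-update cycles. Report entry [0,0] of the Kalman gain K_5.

step 1: x^-=[-0.4032]  P^-=[0.8548]  S=[1.2948]  K=[0.6602]  nu=[-1.4268]  x^+=[-1.3452]  P^+=[0.2905]
step 2: x^-=[-1.5066]  P^-=[0.5544]  S=[0.9944]  K=[0.5575]  nu=[0.0466]  x^+=[-1.4806]  P^+=[0.2453]
step 3: x^-=[-1.6583]  P^-=[0.4977]  S=[0.9377]  K=[0.5308]  nu=[5.2783]  x^+=[1.1433]  P^+=[0.2335]
step 4: x^-=[1.2805]  P^-=[0.4830]  S=[0.9230]  K=[0.5233]  nu=[-0.7405]  x^+=[0.8930]  P^+=[0.2302]
step 5: x^-=[1.0002]  P^-=[0.4788]  S=[0.9188]  K=[0.5211]  nu=[0.6598]  x^+=[1.3440]  P^+=[0.2293]

K[0,0] = 0.5211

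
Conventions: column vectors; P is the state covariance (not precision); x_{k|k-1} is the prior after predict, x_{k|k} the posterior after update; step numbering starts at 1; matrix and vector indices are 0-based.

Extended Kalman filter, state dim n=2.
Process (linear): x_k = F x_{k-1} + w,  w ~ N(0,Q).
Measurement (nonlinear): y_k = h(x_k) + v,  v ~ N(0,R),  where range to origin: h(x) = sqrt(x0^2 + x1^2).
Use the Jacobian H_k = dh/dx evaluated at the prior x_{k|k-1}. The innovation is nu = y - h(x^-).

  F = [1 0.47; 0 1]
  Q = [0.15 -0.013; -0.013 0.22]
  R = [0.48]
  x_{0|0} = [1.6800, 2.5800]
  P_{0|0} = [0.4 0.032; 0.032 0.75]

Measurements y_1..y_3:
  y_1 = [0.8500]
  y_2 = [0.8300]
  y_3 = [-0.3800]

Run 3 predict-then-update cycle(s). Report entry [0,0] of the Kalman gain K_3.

step 1: x^-=[2.8926, 2.5800]  P^-=[0.7458 0.3715; 0.3715 0.9700]  H_jac=[0.7463 0.6656]  S=[1.6942]  K=[0.4745; 0.5447]  nu=[-3.0260]  x^+=[1.4569, 0.9316]  P^+=[0.3644 -0.0664; -0.0664 0.4673]
step 2: x^-=[1.8947, 0.9316]  P^-=[0.5552 0.1402; 0.1402 0.6873]  H_jac=[0.8974 0.4412]  S=[1.1719]  K=[0.4779; 0.3661]  nu=[-1.2814]  x^+=[1.2823, 0.4625]  P^+=[0.2875 -0.0648; -0.0648 0.5302]
step 3: x^-=[1.4997, 0.4625]  P^-=[0.4937 0.1713; 0.1713 0.7502]  H_jac=[0.9556 0.2947]  S=[1.0924]  K=[0.4781; 0.3522]  nu=[-1.9494]  x^+=[0.5678, -0.2242]  P^+=[0.2440 -0.0126; -0.0126 0.6146]

K[0,0] = 0.4781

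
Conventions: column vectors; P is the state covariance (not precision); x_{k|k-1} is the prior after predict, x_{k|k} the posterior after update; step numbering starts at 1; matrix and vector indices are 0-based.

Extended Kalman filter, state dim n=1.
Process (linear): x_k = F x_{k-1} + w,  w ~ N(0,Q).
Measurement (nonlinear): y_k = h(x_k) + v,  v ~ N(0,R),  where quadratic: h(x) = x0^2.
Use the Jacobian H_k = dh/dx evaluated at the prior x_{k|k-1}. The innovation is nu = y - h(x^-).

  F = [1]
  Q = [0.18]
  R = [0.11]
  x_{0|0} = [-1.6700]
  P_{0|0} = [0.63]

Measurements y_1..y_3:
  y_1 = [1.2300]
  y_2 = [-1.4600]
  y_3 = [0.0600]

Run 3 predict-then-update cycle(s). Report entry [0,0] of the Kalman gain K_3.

step 1: x^-=[-1.6700]  P^-=[0.8100]  H_jac=[-3.3400]  S=[9.1460]  K=[-0.2958]  nu=[-1.5589]  x^+=[-1.2089]  P^+=[0.0097]
step 2: x^-=[-1.2089]  P^-=[0.1897]  H_jac=[-2.4178]  S=[1.2191]  K=[-0.3763]  nu=[-2.9214]  x^+=[-0.1096]  P^+=[0.0171]
step 3: x^-=[-0.1096]  P^-=[0.1971]  H_jac=[-0.2192]  S=[0.1195]  K=[-0.3616]  nu=[0.0480]  x^+=[-0.1269]  P^+=[0.1815]

K[0,0] = -0.3616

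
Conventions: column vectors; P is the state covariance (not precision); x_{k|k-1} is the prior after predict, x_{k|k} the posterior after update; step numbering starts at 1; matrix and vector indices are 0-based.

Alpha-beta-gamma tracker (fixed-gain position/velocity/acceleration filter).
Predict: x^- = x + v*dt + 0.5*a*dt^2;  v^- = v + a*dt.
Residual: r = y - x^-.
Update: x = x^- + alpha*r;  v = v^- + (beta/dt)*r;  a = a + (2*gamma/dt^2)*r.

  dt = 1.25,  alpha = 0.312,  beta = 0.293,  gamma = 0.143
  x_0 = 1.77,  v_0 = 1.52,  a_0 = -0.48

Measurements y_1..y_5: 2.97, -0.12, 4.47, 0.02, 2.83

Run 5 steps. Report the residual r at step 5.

step 1: x_pred=3.2950  r=-0.3250  x^+=3.1936  v^+=0.8438  a^+=-0.5395
step 2: x_pred=3.8269  r=-3.9469  x^+=2.5955  v^+=-0.7557  a^+=-1.2619
step 3: x_pred=0.6650  r=3.8050  x^+=1.8521  v^+=-1.4412  a^+=-0.5655
step 4: x_pred=-0.3911  r=0.4111  x^+=-0.2629  v^+=-2.0517  a^+=-0.4902
step 5: x_pred=-3.2104  r=6.0404  x^+=-1.3258  v^+=-1.2485  a^+=0.6154

resid = 6.0404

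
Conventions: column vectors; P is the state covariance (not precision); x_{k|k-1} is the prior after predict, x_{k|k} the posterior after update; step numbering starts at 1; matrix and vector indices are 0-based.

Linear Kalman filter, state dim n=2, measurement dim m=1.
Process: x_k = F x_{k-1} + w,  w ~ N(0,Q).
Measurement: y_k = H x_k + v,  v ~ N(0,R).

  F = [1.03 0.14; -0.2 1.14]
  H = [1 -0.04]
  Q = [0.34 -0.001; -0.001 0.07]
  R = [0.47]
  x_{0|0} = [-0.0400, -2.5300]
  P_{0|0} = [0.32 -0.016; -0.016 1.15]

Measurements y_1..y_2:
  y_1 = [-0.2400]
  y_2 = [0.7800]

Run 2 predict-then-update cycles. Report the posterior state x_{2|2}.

step 1: x^-=[-0.3954, -2.8762]  P^-=[0.6974 0.0983; 0.0983 1.5846]  S=[1.1621]  K=[0.5968; 0.0300]  nu=[0.0404]  x^+=[-0.3713, -2.8750]  P^+=[0.2836 0.0775; 0.0775 1.5836]
step 2: x^-=[-0.7850, -3.2032]  P^-=[0.6942 0.2821; 0.2821 2.1041]  S=[1.1450]  K=[0.5964; 0.1729]  nu=[1.4368]  x^+=[0.0720, -2.9548]  P^+=[0.2869 0.1640; 0.1640 2.0698]

x_post = [0.0720, -2.9548]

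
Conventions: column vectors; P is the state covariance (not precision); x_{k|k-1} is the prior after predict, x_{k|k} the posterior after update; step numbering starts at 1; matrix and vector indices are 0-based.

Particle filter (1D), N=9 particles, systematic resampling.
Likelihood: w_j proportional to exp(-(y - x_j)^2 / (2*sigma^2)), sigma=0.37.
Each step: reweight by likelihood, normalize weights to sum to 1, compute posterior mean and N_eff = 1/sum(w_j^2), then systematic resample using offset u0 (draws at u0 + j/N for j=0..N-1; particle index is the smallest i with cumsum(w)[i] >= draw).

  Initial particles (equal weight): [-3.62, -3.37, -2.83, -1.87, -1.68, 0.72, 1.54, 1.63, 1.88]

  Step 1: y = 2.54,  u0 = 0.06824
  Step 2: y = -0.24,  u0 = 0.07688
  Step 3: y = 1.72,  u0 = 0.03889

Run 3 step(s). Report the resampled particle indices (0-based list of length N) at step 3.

resampled_idx = [0, 1, 2, 3, 4, 5, 6, 7, 8]

step 1: w=[0.0000, 0.0000, 0.0000, 0.0000, 0.0000, 0.0000, 0.0932, 0.1746, 0.7322]  mean=1.8046  Neff=1.7383  idx=[6, 7, 8, 8, 8, 8, 8, 8, 8]
step 2: w=[0.7372, 0.2221, 0.0058, 0.0058, 0.0058, 0.0058, 0.0058, 0.0058, 0.0058]  mean=1.5738  Neff=1.6862  idx=[0, 0, 0, 0, 0, 0, 1, 1, 3]
step 3: w=[0.1086, 0.1086, 0.1086, 0.1086, 0.1086, 0.1086, 0.1186, 0.1186, 0.1113]  mean=1.5992  Neff=8.9877  idx=[0, 1, 2, 3, 4, 5, 6, 7, 8]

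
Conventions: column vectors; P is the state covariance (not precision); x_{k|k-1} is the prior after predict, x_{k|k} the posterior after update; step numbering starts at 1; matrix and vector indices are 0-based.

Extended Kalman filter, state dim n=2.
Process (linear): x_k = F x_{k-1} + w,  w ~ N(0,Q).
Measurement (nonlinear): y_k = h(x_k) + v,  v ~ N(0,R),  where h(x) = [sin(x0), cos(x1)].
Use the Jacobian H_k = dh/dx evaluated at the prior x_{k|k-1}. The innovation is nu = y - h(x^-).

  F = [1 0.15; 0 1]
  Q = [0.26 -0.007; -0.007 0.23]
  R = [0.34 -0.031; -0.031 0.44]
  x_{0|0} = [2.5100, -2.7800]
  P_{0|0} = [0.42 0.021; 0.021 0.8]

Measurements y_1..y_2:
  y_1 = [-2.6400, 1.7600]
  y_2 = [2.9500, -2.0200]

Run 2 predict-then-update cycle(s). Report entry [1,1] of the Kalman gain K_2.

step 1: x^-=[2.0930, -2.7800]  P^-=[0.7043 0.1340; 0.1340 1.0300]  H_jac=[-0.4988 0.0000; 0.0000 0.3538]  S=[0.5152 -0.0546; -0.0546 0.5689]  K=[-0.6799 0.0180; -0.0624 0.6345]  nu=[-3.5067, 2.6953]  x^+=[4.5259, -0.8509]  P^+=[0.4646 0.0820; 0.0820 0.7946]
step 2: x^-=[4.3982, -0.8509]  P^-=[0.7671 0.1942; 0.1942 1.0246]  H_jac=[-0.3090 0.0000; 0.0000 0.7519]  S=[0.4132 -0.0761; -0.0761 1.0192]  K=[-0.5548 0.1018; -0.0061 0.7554]  nu=[3.9011, -2.6793]  x^+=[1.9610, -2.8985]  P^+=[0.6207 0.0825; 0.0825 0.4423]

K[1,1] = 0.7554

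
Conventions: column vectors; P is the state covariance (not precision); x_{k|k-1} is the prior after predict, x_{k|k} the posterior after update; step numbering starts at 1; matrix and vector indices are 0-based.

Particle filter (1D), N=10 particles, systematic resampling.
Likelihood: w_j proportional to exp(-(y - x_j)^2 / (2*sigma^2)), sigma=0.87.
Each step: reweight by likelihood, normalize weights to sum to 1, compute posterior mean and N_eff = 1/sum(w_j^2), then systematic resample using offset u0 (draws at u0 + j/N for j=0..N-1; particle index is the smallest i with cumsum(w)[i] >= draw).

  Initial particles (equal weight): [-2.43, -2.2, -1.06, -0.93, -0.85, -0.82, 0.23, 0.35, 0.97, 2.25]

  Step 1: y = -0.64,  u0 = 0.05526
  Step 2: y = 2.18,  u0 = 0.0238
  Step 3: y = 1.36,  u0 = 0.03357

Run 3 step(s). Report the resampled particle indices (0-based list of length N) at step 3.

step 1: w=[0.0222, 0.0370, 0.1642, 0.1745, 0.1792, 0.1806, 0.1119, 0.0965, 0.0333, 0.0007]  mean=-0.6785  Neff=6.8072  idx=[1, 2, 3, 3, 4, 4, 5, 5, 6, 7]
step 2: w=[0.0000, 0.0048, 0.0082, 0.0082, 0.0113, 0.0113, 0.0128, 0.0128, 0.3961, 0.5345]  mean=0.2176  Neff=2.2558  idx=[4, 8, 8, 8, 8, 9, 9, 9, 9, 9]
step 3: w=[0.0092, 0.0998, 0.0998, 0.0998, 0.0998, 0.1183, 0.1183, 0.1183, 0.1183, 0.1183]  mean=0.2910  Neff=9.0979  idx=[1, 2, 3, 4, 5, 6, 6, 7, 8, 9]

resampled_idx = [1, 2, 3, 4, 5, 6, 6, 7, 8, 9]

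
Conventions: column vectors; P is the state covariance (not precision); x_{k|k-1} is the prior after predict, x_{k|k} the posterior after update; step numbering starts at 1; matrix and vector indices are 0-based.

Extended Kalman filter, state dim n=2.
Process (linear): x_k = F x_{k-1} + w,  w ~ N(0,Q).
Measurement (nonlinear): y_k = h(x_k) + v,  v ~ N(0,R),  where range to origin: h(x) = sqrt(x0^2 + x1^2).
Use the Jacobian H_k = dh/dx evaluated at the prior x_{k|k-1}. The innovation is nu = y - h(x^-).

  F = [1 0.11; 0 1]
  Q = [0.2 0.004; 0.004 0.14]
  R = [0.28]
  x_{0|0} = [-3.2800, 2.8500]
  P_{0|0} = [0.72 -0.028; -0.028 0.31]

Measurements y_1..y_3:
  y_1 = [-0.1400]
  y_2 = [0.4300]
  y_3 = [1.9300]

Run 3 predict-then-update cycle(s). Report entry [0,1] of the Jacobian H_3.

H_jac[0,1] = 0.9651

step 1: x^-=[-2.9665, 2.8500]  P^-=[0.9176 0.0101; 0.0101 0.4500]  H_jac=[-0.7211 0.6928]  S=[0.9631]  K=[-0.6798; 0.3162]  nu=[-4.2537]  x^+=[-0.0748, 1.5052]  P^+=[0.4725 0.2171; 0.2171 0.3537]
step 2: x^-=[0.0908, 1.5052]  P^-=[0.7246 0.2600; 0.2600 0.4937]  H_jac=[0.0602 0.9982]  S=[0.8058]  K=[0.3762; 0.6310]  nu=[-1.0779]  x^+=[-0.3147, 0.8250]  P^+=[0.6105 0.0687; 0.0687 0.1729]
step 3: x^-=[-0.2240, 0.8250]  P^-=[0.8277 0.0917; 0.0917 0.3129]  H_jac=[-0.2620 0.9651]  S=[0.5818]  K=[-0.2206; 0.4776]  nu=[1.0752]  x^+=[-0.4612, 1.3385]  P^+=[0.7994 0.1530; 0.1530 0.1801]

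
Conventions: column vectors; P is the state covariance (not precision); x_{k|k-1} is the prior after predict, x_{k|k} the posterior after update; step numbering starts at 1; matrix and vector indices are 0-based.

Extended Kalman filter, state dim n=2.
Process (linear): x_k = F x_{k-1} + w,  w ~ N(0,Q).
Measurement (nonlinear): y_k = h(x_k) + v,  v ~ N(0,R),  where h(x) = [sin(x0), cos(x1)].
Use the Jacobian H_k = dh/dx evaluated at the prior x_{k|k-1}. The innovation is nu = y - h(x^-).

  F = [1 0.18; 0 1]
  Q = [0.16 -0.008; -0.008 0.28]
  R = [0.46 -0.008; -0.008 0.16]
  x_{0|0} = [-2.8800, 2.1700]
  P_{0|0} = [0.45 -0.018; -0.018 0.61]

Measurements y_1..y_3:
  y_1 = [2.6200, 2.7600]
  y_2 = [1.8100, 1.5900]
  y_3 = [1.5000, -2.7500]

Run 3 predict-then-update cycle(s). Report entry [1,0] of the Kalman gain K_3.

K[1,0] = 0.0069

step 1: x^-=[-2.4894, 2.1700]  P^-=[0.6233 0.0838; 0.0838 0.8900]  H_jac=[-0.7948 0.0000; 0.0000 -0.8258]  S=[0.8537 0.0470; 0.0470 0.7669]  K=[-0.5772 -0.0549; -0.0253 -0.9568]  nu=[3.2269, 3.3240]  x^+=[-4.5345, -1.0921]  P^+=[0.3335 0.0050; 0.0050 0.1851]
step 2: x^-=[-4.7310, -1.0921]  P^-=[0.5014 0.0304; 0.0304 0.4651]  H_jac=[0.0186 0.0000; 0.0000 0.8876]  S=[0.4602 -0.0075; -0.0075 0.5264]  K=[0.0211 0.0515; 0.0140 0.7844]  nu=[0.8102, 1.1294]  x^+=[-4.6557, -0.1948]  P^+=[0.4998 0.0091; 0.0091 0.1413]
step 3: x^-=[-4.6908, -0.1948]  P^-=[0.6676 0.0265; 0.0265 0.4213]  H_jac=[-0.0216 0.0000; 0.0000 0.1936]  S=[0.4603 -0.0081; -0.0081 0.1758]  K=[-0.0308 0.0278; 0.0069 0.4643]  nu=[0.5002, -3.7311]  x^+=[-4.8099, -1.9236]  P^+=[0.6670 0.0242; 0.0242 0.3834]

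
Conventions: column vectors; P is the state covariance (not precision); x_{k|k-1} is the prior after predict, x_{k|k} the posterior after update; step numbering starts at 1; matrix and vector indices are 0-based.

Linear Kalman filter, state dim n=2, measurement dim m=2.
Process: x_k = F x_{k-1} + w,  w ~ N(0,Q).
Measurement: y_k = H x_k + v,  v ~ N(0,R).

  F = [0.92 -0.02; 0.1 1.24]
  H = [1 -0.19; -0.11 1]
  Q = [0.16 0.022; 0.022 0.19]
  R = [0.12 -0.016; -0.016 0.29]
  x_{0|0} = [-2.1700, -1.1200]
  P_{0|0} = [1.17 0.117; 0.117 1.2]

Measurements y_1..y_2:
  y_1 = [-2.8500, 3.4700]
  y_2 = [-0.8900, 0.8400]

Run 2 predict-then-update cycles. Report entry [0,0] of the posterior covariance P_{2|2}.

P_post[0,0] = 0.0861

step 1: x^-=[-1.9740, -1.6058]  P^-=[1.1465 0.2331; 0.2331 2.0758]  S=[1.2528 -0.2985; -0.2985 2.3284]  K=[0.9188 0.1638; 0.0836 0.8912]  nu=[-1.1811, 4.8587]  x^+=[-2.2635, 2.6256]  P^+=[0.1163 0.0456; 0.0456 0.2621]
step 2: x^-=[-2.1350, 3.0294]  P^-=[0.2569 0.0781; 0.0781 0.6055]  S=[0.3690 -0.0796; -0.0796 0.8814]  K=[0.6813 0.1181; 0.0468 0.6814]  nu=[1.8206, -2.4242]  x^+=[-1.1809, 1.4626]  P^+=[0.0861 0.0328; 0.0328 0.2005]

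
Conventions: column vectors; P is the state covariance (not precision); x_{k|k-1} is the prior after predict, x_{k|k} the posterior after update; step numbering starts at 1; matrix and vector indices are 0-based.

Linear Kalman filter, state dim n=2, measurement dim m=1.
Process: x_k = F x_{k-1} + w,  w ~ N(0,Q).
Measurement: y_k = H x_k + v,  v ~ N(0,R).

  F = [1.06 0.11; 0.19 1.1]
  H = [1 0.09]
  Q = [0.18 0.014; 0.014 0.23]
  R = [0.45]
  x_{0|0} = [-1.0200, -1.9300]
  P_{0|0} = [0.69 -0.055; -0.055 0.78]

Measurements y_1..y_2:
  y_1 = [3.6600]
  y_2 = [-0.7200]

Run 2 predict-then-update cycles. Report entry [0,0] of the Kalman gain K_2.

step 1: x^-=[-1.2935, -2.3168]  P^-=[0.9519 0.1821; 0.1821 1.1757]  S=[1.4442]  K=[0.6705; 0.1993]  nu=[5.1620]  x^+=[2.1675, -1.2878]  P^+=[0.3027 -0.0109; -0.0109 1.1183]
step 2: x^-=[2.1558, -1.0048]  P^-=[0.5311 0.1973; 0.1973 1.5895]  S=[1.0295]  K=[0.5331; 0.3306]  nu=[-2.7854]  x^+=[0.6709, -1.9256]  P^+=[0.2385 0.0158; 0.0158 1.4770]

K[0,0] = 0.5331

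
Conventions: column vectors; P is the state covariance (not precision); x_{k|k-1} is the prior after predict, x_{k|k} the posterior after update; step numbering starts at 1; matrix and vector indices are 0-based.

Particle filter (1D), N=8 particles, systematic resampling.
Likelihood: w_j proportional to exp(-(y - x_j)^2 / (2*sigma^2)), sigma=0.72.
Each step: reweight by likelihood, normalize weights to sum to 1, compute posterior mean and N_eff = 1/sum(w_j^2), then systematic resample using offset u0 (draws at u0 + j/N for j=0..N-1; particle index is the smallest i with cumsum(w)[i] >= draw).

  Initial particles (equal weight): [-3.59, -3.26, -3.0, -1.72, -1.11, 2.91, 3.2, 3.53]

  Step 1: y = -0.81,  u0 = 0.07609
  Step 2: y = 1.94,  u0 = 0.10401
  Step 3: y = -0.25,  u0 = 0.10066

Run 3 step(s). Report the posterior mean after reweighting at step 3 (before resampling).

step 1: w=[0.0004, 0.0022, 0.0071, 0.3260, 0.6643, 0.0000, 0.0000, 0.0000]  mean=-1.3281  Neff=1.8262  idx=[3, 3, 3, 4, 4, 4, 4, 4]
step 2: w=[0.0038, 0.0038, 0.0038, 0.1977, 0.1977, 0.1977, 0.1977, 0.1977]  mean=-1.1170  Neff=5.1153  idx=[3, 4, 4, 5, 5, 6, 7, 7]
step 3: w=[0.1250, 0.1250, 0.1250, 0.1250, 0.1250, 0.1250, 0.1250, 0.1250]  mean=-1.1100  Neff=8.0000  idx=[0, 1, 2, 3, 4, 5, 6, 7]

post_mean = -1.1100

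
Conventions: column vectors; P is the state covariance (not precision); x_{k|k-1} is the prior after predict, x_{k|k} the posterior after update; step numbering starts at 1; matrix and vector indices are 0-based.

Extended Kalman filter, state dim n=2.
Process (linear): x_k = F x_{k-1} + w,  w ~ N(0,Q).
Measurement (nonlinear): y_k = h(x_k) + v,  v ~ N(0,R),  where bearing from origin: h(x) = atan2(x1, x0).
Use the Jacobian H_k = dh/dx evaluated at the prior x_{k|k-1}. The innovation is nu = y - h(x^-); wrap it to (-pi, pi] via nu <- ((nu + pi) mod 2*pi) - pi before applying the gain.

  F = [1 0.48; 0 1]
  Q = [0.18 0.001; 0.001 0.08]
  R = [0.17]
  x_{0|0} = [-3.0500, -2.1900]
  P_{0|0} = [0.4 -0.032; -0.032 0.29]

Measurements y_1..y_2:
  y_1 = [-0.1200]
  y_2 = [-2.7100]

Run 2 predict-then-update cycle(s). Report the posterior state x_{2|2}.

x_post = [-4.9965, -2.9750]

step 1: x^-=[-4.1012, -2.1900]  P^-=[0.6161 0.1082; 0.1082 0.3700]  H_jac=[0.1013 -0.1897]  S=[0.1855]  K=[0.2258; -0.3194]  nu=[2.5311]  x^+=[-3.5296, -2.9984]  P^+=[0.6066 0.1216; 0.1216 0.3511]
step 2: x^-=[-4.9688, -2.9984]  P^-=[0.9842 0.2911; 0.2911 0.4311]  H_jac=[0.0890 -0.1475]  S=[0.1795]  K=[0.2489; -0.2099]  nu=[-0.1114]  x^+=[-4.9965, -2.9750]  P^+=[0.9731 0.3005; 0.3005 0.4232]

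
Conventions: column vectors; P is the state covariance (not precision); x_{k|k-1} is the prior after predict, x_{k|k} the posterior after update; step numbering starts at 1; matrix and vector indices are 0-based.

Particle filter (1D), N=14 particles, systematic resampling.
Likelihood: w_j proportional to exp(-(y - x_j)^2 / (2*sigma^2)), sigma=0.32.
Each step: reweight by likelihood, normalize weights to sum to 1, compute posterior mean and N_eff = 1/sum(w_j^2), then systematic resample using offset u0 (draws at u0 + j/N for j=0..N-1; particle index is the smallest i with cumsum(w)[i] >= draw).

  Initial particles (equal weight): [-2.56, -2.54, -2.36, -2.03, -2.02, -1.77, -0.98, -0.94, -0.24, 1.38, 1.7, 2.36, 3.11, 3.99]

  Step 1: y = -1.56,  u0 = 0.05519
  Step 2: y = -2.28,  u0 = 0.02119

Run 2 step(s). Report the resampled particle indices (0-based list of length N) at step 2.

resampled_idx = [0, 0, 1, 1, 2, 2, 3, 3, 4, 4, 5, 7, 8, 10]

step 1: w=[0.0040, 0.0048, 0.0230, 0.1781, 0.1864, 0.4222, 0.1013, 0.0801, 0.0001, 0.0000, 0.0000, 0.0000, 0.0000, 0.0000]  mean=-1.7366  Neff=3.8174  idx=[3, 3, 3, 4, 4, 5, 5, 5, 5, 5, 5, 6, 6, 7]
step 2: w=[0.1382, 0.1382, 0.1382, 0.1348, 0.1348, 0.0526, 0.0526, 0.0526, 0.0526, 0.0526, 0.0526, 0.0000, 0.0000, 0.0000]  mean=-1.9450  Neff=9.0732  idx=[0, 0, 1, 1, 2, 2, 3, 3, 4, 4, 5, 7, 8, 10]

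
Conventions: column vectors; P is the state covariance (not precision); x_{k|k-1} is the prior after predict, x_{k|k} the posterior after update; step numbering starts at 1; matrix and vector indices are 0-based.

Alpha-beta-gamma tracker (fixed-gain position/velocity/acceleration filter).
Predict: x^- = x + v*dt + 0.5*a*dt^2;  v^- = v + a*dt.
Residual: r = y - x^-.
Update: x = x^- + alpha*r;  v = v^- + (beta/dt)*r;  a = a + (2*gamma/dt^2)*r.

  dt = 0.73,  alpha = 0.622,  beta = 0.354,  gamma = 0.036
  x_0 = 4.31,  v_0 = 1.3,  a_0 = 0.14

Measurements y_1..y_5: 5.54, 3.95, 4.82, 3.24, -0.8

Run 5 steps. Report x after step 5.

x_post = 0.6648

step 1: x_pred=5.2963  r=0.2437  x^+=5.4479  v^+=1.5204  a^+=0.1729
step 2: x_pred=6.6038  r=-2.6538  x^+=4.9531  v^+=0.3597  a^+=-0.1856
step 3: x_pred=5.1663  r=-0.3463  x^+=4.9509  v^+=0.0563  a^+=-0.2324
step 4: x_pred=4.9300  r=-1.6900  x^+=3.8788  v^+=-0.9330  a^+=-0.4608
step 5: x_pred=3.0750  r=-3.8750  x^+=0.6648  v^+=-3.1484  a^+=-0.9843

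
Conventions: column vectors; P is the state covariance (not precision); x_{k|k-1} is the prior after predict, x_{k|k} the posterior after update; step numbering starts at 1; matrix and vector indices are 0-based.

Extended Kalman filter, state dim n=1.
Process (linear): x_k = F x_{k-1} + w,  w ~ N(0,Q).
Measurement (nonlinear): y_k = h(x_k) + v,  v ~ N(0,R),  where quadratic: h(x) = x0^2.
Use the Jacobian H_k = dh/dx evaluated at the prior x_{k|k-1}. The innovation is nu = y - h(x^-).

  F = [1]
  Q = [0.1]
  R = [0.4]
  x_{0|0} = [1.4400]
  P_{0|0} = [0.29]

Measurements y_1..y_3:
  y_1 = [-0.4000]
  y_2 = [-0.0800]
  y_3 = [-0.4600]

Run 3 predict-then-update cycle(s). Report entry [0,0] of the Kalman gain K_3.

step 1: x^-=[1.4400]  P^-=[0.3900]  H_jac=[2.8800]  S=[3.6348]  K=[0.3090]  nu=[-2.4736]  x^+=[0.6756]  P^+=[0.0429]
step 2: x^-=[0.6756]  P^-=[0.1429]  H_jac=[1.3513]  S=[0.6610]  K=[0.2922]  nu=[-0.5365]  x^+=[0.5189]  P^+=[0.0865]
step 3: x^-=[0.5189]  P^-=[0.1865]  H_jac=[1.0378]  S=[0.6008]  K=[0.3221]  nu=[-0.7292]  x^+=[0.2840]  P^+=[0.1242]

K[0,0] = 0.3221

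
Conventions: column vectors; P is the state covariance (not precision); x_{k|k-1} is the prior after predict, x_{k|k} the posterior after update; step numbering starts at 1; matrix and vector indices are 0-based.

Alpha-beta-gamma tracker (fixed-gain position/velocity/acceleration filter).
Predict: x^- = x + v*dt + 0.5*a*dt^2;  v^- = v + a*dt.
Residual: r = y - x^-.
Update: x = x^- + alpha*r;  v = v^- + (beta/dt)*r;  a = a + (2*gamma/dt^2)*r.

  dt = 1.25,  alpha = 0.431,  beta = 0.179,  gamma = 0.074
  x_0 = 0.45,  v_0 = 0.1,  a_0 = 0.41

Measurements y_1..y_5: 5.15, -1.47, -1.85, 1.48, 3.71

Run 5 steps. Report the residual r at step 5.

step 1: x_pred=0.8953  r=4.2547  x^+=2.7291  v^+=1.2218  a^+=0.8130
step 2: x_pred=4.8915  r=-6.3615  x^+=2.1497  v^+=1.3271  a^+=0.2104
step 3: x_pred=3.9729  r=-5.8229  x^+=1.4632  v^+=0.7563  a^+=-0.3411
step 4: x_pred=2.1421  r=-0.6621  x^+=1.8567  v^+=0.2351  a^+=-0.4038
step 5: x_pred=1.8351  r=1.8749  x^+=2.6432  v^+=-0.0012  a^+=-0.2262

resid = 1.8749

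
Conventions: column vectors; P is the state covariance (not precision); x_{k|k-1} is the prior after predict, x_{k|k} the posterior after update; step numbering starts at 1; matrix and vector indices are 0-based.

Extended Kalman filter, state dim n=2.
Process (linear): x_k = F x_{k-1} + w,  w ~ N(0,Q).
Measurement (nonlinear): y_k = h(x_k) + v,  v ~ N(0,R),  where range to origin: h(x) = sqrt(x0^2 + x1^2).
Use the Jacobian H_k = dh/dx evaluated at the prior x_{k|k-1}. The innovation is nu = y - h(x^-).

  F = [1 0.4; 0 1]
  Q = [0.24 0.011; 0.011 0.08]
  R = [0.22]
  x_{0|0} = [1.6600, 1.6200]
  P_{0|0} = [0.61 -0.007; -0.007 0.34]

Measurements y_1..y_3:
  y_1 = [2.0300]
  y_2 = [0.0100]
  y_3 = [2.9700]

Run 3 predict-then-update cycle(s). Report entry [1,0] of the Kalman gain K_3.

K[1,0] = 0.3589

step 1: x^-=[2.3080, 1.6200]  P^-=[0.8988 0.1400; 0.1400 0.4200]  H_jac=[0.8185 0.5745]  S=[1.0924]  K=[0.7470; 0.3258]  nu=[-0.7898]  x^+=[1.7180, 1.3627]  P^+=[0.2891 -0.1259; -0.1259 0.3041]
step 2: x^-=[2.2631, 1.3627]  P^-=[0.4771 0.0068; 0.0068 0.3841]  H_jac=[0.8567 0.5158]  S=[0.6783]  K=[0.6077; 0.3006]  nu=[-2.6317]  x^+=[0.6638, 0.5716]  P^+=[0.2266 -0.1172; -0.1172 0.3228]
step 3: x^-=[0.8925, 0.5716]  P^-=[0.4245 0.0230; 0.0230 0.4028]  H_jac=[0.8421 0.5393]  S=[0.6590]  K=[0.5612; 0.3589]  nu=[1.9102]  x^+=[1.9645, 1.2572]  P^+=[0.2169 -0.1098; -0.1098 0.3179]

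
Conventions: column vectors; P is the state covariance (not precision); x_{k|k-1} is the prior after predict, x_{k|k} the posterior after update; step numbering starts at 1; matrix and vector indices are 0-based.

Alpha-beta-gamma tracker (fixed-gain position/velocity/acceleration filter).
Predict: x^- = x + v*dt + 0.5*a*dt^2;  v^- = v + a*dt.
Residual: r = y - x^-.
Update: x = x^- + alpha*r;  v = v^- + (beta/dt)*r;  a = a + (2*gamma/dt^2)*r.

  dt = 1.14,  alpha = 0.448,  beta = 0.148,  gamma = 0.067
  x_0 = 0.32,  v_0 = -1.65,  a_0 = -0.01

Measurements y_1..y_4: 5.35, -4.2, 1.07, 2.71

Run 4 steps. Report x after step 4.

step 1: x_pred=-1.5675  r=6.9175  x^+=1.5315  v^+=-0.7633  a^+=0.7033
step 2: x_pred=1.1183  r=-5.3183  x^+=-1.2643  v^+=-0.6521  a^+=0.1549
step 3: x_pred=-1.9070  r=2.9770  x^+=-0.5733  v^+=-0.0890  a^+=0.4618
step 4: x_pred=-0.3747  r=3.0847  x^+=1.0073  v^+=0.8380  a^+=0.7799

x_post = 1.0073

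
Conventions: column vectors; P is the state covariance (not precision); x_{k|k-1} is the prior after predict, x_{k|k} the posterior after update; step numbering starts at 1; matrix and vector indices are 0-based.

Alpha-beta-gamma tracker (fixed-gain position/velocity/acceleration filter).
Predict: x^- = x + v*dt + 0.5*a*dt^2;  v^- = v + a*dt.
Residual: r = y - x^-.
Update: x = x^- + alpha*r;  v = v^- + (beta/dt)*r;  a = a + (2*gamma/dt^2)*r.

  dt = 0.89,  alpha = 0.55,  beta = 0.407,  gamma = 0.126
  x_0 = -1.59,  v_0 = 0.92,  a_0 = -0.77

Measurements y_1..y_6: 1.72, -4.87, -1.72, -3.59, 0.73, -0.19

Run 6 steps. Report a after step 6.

step 1: x_pred=-1.0762  r=2.7962  x^+=0.4617  v^+=1.5134  a^+=0.1196
step 2: x_pred=1.8560  r=-6.7260  x^+=-1.8433  v^+=-1.4560  a^+=-2.0202
step 3: x_pred=-3.9393  r=2.2193  x^+=-2.7187  v^+=-2.2392  a^+=-1.3142
step 4: x_pred=-5.2320  r=1.6420  x^+=-4.3289  v^+=-2.6579  a^+=-0.7918
step 5: x_pred=-7.0080  r=7.7380  x^+=-2.7521  v^+=0.1760  a^+=1.6700
step 6: x_pred=-1.9341  r=1.7441  x^+=-0.9748  v^+=2.4599  a^+=2.2248

a_post = 2.2248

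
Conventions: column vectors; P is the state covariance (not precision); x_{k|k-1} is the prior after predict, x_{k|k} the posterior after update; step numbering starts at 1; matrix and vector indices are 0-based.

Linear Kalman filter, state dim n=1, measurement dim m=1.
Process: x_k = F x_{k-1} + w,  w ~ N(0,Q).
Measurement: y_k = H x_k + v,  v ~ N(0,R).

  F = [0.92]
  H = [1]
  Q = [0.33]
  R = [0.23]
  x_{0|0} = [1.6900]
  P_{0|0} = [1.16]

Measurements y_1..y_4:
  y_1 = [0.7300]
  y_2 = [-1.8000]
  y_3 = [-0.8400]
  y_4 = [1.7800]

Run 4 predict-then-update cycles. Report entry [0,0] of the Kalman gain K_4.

K[0,0] = 0.6667

step 1: x^-=[1.5548]  P^-=[1.3118]  S=[1.5418]  K=[0.8508]  nu=[-0.8248]  x^+=[0.8530]  P^+=[0.1957]
step 2: x^-=[0.7848]  P^-=[0.4956]  S=[0.7256]  K=[0.6830]  nu=[-2.5848]  x^+=[-0.9807]  P^+=[0.1571]
step 3: x^-=[-0.9023]  P^-=[0.4630]  S=[0.6930]  K=[0.6681]  nu=[0.0623]  x^+=[-0.8607]  P^+=[0.1537]
step 4: x^-=[-0.7918]  P^-=[0.4601]  S=[0.6901]  K=[0.6667]  nu=[2.5718]  x^+=[0.9228]  P^+=[0.1533]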